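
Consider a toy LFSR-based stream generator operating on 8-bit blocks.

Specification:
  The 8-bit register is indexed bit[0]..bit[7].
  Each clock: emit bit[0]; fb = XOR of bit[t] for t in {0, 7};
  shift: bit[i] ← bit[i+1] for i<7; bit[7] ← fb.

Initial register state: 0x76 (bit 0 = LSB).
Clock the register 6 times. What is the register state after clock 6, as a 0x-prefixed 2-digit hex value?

0x49

reg_0 = 0x76
clock 1: out=0, reg = 0x3B
clock 2: out=1, reg = 0x9D
clock 3: out=1, reg = 0x4E
clock 4: out=0, reg = 0x27
clock 5: out=1, reg = 0x93
clock 6: out=1, reg = 0x49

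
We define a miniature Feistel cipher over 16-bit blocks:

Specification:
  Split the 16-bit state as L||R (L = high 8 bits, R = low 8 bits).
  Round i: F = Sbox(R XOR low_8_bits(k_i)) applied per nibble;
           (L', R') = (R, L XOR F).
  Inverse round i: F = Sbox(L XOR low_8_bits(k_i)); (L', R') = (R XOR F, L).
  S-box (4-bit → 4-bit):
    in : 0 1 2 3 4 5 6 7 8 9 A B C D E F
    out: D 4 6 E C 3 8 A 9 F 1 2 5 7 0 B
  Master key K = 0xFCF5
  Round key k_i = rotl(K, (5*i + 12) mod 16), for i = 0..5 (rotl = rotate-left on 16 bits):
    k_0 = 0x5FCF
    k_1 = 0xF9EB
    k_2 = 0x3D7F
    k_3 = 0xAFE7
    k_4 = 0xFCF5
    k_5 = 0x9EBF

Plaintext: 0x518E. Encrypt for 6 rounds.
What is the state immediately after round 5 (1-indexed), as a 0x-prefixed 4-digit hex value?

0xE6EF

s_0 = plaintext = 0x518E
s_1 = Round(s_0, k_0) = 0x8E95
s_2 = Round(s_1, k_1) = 0x952E
s_3 = Round(s_2, k_2) = 0x2EA1
s_4 = Round(s_3, k_3) = 0xA1E6
s_5 = Round(s_4, k_4) = 0xE6EF
s_6 = Round(s_5, k_5) = 0xEFDB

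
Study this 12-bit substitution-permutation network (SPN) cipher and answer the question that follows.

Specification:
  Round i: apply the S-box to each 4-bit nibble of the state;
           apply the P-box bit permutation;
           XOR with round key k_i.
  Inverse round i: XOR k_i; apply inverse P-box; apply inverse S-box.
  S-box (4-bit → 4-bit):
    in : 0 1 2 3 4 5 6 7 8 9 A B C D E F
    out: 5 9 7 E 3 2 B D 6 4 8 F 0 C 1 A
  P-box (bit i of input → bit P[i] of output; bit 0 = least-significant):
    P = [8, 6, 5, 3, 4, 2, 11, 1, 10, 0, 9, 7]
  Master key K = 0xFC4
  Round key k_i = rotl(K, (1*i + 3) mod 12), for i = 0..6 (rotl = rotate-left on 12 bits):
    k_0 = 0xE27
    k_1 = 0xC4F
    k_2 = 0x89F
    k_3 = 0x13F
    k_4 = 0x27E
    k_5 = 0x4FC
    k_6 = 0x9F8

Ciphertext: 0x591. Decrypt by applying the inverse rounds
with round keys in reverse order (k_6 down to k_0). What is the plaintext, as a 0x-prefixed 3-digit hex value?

s_0 = ciphertext = 0x591
s_1 = InvRound(s_0, k_6) = 0x493
s_2 = InvRound(s_1, k_5) = 0x5F3
s_3 = InvRound(s_2, k_4) = 0xB51
s_4 = InvRound(s_3, k_3) = 0x933
s_5 = InvRound(s_4, k_2) = 0xA57
s_6 = InvRound(s_5, k_1) = 0x0EA
s_7 = InvRound(s_6, k_0) = 0xB8F

0xB8F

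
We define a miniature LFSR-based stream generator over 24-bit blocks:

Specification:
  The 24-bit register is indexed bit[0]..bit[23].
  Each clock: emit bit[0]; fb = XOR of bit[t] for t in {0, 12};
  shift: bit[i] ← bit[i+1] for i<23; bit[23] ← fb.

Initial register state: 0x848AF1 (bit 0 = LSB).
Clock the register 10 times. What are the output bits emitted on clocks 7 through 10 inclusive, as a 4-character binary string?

1101

reg_0 = 0x848AF1
clock 1: out=1, reg = 0xC24578
clock 2: out=0, reg = 0x6122BC
clock 3: out=0, reg = 0x30915E
clock 4: out=0, reg = 0x9848AF
clock 5: out=1, reg = 0xCC2457
clock 6: out=1, reg = 0xE6122B
clock 7: out=1, reg = 0x730915
clock 8: out=1, reg = 0xB9848A
clock 9: out=0, reg = 0x5CC245
clock 10: out=1, reg = 0xAE6122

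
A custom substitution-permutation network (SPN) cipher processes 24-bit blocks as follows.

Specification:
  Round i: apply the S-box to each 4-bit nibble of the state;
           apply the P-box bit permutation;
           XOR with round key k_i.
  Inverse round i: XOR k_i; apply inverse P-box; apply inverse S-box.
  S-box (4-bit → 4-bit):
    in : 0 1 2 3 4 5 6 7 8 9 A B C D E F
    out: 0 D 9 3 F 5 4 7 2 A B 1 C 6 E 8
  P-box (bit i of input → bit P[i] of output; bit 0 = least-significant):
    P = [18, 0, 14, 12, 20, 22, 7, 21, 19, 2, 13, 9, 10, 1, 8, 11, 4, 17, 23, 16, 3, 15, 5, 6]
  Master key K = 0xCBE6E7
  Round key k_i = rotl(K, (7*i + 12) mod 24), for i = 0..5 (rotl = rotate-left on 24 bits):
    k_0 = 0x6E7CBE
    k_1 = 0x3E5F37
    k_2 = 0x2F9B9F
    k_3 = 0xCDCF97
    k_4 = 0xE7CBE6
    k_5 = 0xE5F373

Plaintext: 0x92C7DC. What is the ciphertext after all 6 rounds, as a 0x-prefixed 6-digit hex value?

s_0 = plaintext = 0x92C7DC
s_1 = Round(s_0, k_0) = 0x27856A
s_2 = Round(s_1, k_1) = 0xB06FEC
s_3 = Round(s_2, k_2) = 0x4FC817
s_4 = Round(s_3, k_3) = 0xF8067A
s_5 = Round(s_4, k_4) = 0xB1FB27
s_6 = Round(s_5, k_5) = 0x58BB6A

0x58BB6A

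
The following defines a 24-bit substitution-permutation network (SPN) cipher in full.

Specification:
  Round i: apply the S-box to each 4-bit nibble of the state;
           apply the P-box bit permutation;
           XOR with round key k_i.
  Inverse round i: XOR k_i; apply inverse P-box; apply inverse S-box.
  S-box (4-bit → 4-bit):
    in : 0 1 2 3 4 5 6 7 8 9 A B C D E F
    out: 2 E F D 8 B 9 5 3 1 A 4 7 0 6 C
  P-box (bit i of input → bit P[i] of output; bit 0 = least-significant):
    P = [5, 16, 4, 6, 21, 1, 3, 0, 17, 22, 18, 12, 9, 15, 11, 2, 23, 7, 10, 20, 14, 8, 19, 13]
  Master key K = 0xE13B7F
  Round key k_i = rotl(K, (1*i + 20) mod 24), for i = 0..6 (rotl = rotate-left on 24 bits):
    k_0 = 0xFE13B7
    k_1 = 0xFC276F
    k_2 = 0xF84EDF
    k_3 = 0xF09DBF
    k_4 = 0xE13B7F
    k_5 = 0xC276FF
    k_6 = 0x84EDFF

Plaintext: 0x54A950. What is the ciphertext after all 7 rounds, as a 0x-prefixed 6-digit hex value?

s_0 = plaintext = 0x54A950
s_1 = Round(s_0, k_0) = 0xCDF2B0
s_2 = Round(s_1, k_1) = 0xB37E63
s_3 = Round(s_2, k_2) = 0x0440AE
s_4 = Round(s_3, k_3) = 0xA19CA8
s_5 = Round(s_4, k_4) = 0xB61CDC
s_6 = Round(s_5, k_5) = 0x1DFECB
s_7 = Round(s_6, k_6) = 0xE8C4E1

0xE8C4E1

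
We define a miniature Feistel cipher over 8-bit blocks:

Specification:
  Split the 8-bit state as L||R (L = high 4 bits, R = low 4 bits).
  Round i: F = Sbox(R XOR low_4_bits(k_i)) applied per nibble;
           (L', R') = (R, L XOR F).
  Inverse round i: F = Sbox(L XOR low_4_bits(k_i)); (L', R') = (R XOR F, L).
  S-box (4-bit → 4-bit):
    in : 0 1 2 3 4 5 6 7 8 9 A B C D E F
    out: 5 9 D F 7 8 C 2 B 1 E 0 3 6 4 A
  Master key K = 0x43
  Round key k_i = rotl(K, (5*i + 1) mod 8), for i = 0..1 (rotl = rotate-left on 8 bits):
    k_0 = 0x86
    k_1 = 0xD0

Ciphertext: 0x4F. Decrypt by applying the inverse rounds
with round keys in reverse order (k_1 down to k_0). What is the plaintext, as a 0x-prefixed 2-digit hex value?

0x08

s_0 = ciphertext = 0x4F
s_1 = InvRound(s_0, k_1) = 0x84
s_2 = InvRound(s_1, k_0) = 0x08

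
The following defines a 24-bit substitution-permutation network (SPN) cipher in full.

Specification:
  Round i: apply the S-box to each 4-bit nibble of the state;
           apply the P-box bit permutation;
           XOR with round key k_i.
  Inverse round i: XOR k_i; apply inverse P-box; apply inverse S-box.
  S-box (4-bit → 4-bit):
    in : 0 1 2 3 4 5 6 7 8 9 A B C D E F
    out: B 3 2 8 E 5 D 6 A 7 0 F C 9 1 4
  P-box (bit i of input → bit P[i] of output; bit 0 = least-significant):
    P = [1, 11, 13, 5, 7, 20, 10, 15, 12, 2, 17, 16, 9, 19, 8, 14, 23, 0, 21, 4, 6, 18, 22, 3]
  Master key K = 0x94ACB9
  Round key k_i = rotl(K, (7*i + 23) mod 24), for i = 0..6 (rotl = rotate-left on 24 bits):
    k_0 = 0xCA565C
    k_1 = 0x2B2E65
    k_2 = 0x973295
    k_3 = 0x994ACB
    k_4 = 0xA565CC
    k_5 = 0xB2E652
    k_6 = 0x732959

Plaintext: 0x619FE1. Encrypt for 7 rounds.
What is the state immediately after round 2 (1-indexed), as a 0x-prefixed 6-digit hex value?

s_0 = plaintext = 0x619FE1
s_1 = Round(s_0, k_0) = 0x005D97
s_2 = Round(s_1, k_1) = 0xBE11BC
s_3 = Round(s_2, k_2) = 0x4B8479
s_4 = Round(s_3, k_3) = 0x6626D4
s_5 = Round(s_4, k_4) = 0x4EDD34
s_6 = Round(s_5, k_5) = 0x771C7A
s_7 = Round(s_6, k_6) = 0x0C2F58

0xBE11BC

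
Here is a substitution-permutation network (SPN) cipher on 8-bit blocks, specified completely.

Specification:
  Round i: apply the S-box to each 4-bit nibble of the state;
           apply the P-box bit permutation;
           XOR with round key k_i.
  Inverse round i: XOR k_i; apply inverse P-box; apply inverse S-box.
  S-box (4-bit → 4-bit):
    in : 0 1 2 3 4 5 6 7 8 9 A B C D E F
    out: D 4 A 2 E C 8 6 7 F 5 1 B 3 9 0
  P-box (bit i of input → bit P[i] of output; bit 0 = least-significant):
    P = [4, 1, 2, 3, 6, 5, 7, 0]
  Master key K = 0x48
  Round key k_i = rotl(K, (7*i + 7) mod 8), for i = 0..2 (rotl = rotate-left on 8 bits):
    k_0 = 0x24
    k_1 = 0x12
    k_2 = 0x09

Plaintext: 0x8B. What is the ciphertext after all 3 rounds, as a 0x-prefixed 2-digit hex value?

s_0 = plaintext = 0x8B
s_1 = Round(s_0, k_0) = 0xD4
s_2 = Round(s_1, k_1) = 0x7C
s_3 = Round(s_2, k_2) = 0xB3

0xB3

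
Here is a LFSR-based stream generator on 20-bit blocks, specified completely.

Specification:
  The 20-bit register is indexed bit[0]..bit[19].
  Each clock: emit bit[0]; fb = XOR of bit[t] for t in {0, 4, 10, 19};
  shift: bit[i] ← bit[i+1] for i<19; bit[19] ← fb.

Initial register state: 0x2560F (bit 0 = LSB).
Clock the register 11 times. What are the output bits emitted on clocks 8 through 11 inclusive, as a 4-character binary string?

0011

reg_0 = 0x2560F
clock 1: out=1, reg = 0x12B07
clock 2: out=1, reg = 0x89583
clock 3: out=1, reg = 0xC4AC1
clock 4: out=1, reg = 0x62560
clock 5: out=0, reg = 0xB12B0
clock 6: out=0, reg = 0x58958
clock 7: out=0, reg = 0xAC4AC
clock 8: out=0, reg = 0x56256
clock 9: out=0, reg = 0xAB12B
clock 10: out=1, reg = 0x55895
clock 11: out=1, reg = 0x2AC4A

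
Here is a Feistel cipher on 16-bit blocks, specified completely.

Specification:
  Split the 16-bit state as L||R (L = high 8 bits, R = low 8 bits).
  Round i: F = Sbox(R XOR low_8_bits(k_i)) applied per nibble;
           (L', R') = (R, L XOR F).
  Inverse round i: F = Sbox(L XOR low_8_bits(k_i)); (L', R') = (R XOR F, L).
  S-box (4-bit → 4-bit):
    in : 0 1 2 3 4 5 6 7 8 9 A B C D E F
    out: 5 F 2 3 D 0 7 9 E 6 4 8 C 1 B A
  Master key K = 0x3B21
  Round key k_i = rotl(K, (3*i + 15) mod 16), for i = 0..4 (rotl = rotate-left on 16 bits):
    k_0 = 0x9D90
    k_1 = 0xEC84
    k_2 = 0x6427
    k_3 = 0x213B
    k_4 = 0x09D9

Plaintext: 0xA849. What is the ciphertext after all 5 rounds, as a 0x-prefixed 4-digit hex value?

0x9262

s_0 = plaintext = 0xA849
s_1 = Round(s_0, k_0) = 0x49BE
s_2 = Round(s_1, k_1) = 0xBE7D
s_3 = Round(s_2, k_2) = 0x7DBA
s_4 = Round(s_3, k_3) = 0xBA92
s_5 = Round(s_4, k_4) = 0x9262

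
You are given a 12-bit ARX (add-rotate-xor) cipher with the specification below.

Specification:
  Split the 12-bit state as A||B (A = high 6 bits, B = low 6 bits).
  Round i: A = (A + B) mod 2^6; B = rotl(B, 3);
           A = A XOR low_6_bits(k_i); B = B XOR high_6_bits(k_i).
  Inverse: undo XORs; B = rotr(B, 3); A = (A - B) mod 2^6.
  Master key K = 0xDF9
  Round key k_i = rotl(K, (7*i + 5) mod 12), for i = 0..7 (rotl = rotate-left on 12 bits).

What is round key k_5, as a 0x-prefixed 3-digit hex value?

0xF9D

K = 0xDF9
k_0 = rotl(K, (7*0+5) mod 12) = rotl(K, 5) = 0xF3B
k_1 = rotl(K, (7*1+5) mod 12) = rotl(K, 0) = 0xDF9
k_2 = rotl(K, (7*2+5) mod 12) = rotl(K, 7) = 0xCEF
k_3 = rotl(K, (7*3+5) mod 12) = rotl(K, 2) = 0x7E7
k_4 = rotl(K, (7*4+5) mod 12) = rotl(K, 9) = 0x3BF
k_5 = rotl(K, (7*5+5) mod 12) = rotl(K, 4) = 0xF9D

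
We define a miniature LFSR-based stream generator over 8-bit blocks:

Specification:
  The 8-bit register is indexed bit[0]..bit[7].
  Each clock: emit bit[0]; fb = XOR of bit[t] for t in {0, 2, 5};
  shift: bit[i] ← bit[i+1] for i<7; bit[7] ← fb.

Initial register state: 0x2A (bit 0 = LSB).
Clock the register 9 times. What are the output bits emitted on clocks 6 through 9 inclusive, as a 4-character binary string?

reg_0 = 0x2A
clock 1: out=0, reg = 0x95
clock 2: out=1, reg = 0x4A
clock 3: out=0, reg = 0x25
clock 4: out=1, reg = 0x92
clock 5: out=0, reg = 0x49
clock 6: out=1, reg = 0xA4
clock 7: out=0, reg = 0x52
clock 8: out=0, reg = 0x29
clock 9: out=1, reg = 0x14

1001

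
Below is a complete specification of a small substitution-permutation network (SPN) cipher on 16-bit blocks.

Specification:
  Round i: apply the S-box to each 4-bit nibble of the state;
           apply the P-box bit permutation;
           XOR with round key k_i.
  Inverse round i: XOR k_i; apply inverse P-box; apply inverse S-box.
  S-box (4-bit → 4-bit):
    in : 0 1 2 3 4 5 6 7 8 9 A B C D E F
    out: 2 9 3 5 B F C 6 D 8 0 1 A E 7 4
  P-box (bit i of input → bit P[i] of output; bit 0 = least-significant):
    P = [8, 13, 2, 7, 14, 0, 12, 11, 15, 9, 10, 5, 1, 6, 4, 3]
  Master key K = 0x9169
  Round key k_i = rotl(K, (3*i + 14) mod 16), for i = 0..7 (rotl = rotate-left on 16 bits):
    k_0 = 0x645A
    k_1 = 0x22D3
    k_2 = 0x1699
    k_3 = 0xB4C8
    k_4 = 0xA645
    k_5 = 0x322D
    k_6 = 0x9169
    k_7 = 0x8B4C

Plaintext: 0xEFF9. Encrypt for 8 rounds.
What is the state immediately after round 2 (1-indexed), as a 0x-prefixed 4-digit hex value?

0x7907

s_0 = plaintext = 0xEFF9
s_1 = Round(s_0, k_0) = 0x7088
s_2 = Round(s_1, k_1) = 0x7907
s_3 = Round(s_2, k_2) = 0x36EC
s_4 = Round(s_3, k_3) = 0xC07B
s_5 = Round(s_4, k_4) = 0xB50C
s_6 = Round(s_5, k_5) = 0x948E
s_7 = Round(s_6, k_6) = 0x6A45
s_8 = Round(s_7, k_7) = 0xE2D1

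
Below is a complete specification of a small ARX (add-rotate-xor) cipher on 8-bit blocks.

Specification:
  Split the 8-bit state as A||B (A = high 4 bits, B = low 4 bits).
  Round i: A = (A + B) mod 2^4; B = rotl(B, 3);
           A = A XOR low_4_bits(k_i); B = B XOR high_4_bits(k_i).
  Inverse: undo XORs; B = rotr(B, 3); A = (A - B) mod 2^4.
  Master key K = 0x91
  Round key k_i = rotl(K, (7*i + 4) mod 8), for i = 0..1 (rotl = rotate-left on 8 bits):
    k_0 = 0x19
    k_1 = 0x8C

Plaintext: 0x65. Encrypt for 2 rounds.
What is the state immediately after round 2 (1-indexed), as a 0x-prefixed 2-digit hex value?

0x15

s_0 = plaintext = 0x65
s_1 = Round(s_0, k_0) = 0x2B
s_2 = Round(s_1, k_1) = 0x15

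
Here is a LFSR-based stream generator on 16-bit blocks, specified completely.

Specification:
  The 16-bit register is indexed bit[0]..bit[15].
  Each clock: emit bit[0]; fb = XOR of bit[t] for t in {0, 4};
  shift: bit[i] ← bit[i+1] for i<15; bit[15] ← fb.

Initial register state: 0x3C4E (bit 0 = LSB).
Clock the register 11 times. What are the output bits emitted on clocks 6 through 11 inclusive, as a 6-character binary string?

reg_0 = 0x3C4E
clock 1: out=0, reg = 0x1E27
clock 2: out=1, reg = 0x8F13
clock 3: out=1, reg = 0x4789
clock 4: out=1, reg = 0xA3C4
clock 5: out=0, reg = 0x51E2
clock 6: out=0, reg = 0x28F1
clock 7: out=1, reg = 0x1478
clock 8: out=0, reg = 0x8A3C
clock 9: out=0, reg = 0xC51E
clock 10: out=0, reg = 0xE28F
clock 11: out=1, reg = 0xF147

010001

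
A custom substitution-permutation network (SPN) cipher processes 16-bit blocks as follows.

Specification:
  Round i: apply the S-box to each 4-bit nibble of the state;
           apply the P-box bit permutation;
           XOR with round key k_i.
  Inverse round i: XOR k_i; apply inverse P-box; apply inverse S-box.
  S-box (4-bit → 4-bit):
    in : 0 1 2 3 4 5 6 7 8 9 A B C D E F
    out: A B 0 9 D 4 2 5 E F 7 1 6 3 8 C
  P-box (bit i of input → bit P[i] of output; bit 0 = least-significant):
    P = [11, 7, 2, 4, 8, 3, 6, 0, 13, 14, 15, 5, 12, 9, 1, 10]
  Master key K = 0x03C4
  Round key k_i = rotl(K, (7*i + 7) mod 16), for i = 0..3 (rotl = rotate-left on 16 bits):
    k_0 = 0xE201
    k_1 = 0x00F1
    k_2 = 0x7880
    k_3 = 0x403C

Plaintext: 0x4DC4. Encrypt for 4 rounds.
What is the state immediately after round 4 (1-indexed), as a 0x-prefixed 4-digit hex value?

s_0 = plaintext = 0x4DC4
s_1 = Round(s_0, k_0) = 0x9E5F
s_2 = Round(s_1, k_1) = 0x1687
s_3 = Round(s_2, k_2) = 0x26CD
s_4 = Round(s_3, k_3) = 0x08F4

0x08F4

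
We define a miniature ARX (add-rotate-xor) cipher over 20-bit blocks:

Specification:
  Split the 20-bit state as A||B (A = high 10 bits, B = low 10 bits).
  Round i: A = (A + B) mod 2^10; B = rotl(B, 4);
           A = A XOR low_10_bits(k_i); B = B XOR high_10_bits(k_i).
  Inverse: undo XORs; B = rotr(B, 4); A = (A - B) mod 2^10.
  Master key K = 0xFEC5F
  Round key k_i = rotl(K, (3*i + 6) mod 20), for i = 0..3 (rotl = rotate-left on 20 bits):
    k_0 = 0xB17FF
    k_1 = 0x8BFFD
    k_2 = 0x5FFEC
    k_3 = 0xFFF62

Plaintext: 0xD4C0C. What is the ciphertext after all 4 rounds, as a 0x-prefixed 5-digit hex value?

s_0 = plaintext = 0xD4C0C
s_1 = Round(s_0, k_0) = 0x28205
s_2 = Round(s_1, k_1) = 0x56277
s_3 = Round(s_2, k_2) = 0x08E06
s_4 = Round(s_3, k_3) = 0x52F97

0x52F97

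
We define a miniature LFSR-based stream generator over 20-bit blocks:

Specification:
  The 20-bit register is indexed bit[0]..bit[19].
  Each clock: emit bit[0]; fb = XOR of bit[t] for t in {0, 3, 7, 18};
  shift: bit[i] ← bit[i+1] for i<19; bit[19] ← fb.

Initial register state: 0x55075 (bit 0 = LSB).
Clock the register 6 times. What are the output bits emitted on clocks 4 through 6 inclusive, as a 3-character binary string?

011

reg_0 = 0x55075
clock 1: out=1, reg = 0x2A83A
clock 2: out=0, reg = 0x9541D
clock 3: out=1, reg = 0x4AA0E
clock 4: out=0, reg = 0x25507
clock 5: out=1, reg = 0x92A83
clock 6: out=1, reg = 0x49541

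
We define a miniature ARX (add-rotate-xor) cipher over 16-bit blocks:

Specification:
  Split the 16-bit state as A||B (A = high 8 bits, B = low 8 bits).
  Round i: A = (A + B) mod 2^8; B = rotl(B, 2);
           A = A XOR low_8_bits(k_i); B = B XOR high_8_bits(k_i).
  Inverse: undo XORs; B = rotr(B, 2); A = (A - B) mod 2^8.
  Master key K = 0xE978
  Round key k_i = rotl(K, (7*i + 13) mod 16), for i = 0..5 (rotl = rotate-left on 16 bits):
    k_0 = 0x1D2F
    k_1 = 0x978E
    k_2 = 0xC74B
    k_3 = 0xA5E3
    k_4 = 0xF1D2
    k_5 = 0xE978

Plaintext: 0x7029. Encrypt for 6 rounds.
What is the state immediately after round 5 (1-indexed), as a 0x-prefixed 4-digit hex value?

s_0 = plaintext = 0x7029
s_1 = Round(s_0, k_0) = 0xB6B9
s_2 = Round(s_1, k_1) = 0xE171
s_3 = Round(s_2, k_2) = 0x1902
s_4 = Round(s_3, k_3) = 0xF8AD
s_5 = Round(s_4, k_4) = 0x7747
s_6 = Round(s_5, k_5) = 0xC6F4

0x7747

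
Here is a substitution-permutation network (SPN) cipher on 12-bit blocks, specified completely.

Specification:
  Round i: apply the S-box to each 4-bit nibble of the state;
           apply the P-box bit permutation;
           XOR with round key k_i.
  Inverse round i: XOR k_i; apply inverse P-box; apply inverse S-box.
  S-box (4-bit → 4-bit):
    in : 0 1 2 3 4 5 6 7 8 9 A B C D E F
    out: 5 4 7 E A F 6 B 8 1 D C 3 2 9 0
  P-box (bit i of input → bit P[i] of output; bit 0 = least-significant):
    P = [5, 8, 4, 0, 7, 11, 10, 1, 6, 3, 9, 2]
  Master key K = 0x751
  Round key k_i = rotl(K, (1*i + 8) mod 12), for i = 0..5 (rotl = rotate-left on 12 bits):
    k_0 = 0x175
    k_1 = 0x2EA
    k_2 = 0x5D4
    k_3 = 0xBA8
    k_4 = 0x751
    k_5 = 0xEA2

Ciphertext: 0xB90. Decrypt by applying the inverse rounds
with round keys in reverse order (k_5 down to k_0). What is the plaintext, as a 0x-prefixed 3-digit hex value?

s_0 = ciphertext = 0xB90
s_1 = InvRound(s_0, k_5) = 0xFB2
s_2 = InvRound(s_1, k_4) = 0x97E
s_3 = InvRound(s_2, k_3) = 0xAE1
s_4 = InvRound(s_3, k_2) = 0xB65
s_5 = InvRound(s_4, k_1) = 0x474
s_6 = InvRound(s_5, k_0) = 0xF14

0xF14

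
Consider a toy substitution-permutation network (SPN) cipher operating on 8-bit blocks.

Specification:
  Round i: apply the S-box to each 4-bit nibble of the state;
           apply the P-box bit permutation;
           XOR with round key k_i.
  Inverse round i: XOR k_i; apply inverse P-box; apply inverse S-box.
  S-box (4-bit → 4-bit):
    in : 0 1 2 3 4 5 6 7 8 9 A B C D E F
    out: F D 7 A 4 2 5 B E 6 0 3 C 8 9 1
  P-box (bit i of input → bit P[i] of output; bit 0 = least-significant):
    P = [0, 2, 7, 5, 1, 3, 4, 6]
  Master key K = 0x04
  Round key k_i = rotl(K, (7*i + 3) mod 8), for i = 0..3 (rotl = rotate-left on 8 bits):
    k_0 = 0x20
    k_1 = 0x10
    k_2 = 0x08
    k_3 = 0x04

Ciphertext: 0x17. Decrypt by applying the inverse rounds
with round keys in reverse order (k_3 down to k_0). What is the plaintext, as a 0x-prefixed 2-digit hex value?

0x4D

s_0 = ciphertext = 0x17
s_1 = InvRound(s_0, k_3) = 0x6F
s_2 = InvRound(s_1, k_2) = 0xE7
s_3 = InvRound(s_2, k_1) = 0x10
s_4 = InvRound(s_3, k_0) = 0x4D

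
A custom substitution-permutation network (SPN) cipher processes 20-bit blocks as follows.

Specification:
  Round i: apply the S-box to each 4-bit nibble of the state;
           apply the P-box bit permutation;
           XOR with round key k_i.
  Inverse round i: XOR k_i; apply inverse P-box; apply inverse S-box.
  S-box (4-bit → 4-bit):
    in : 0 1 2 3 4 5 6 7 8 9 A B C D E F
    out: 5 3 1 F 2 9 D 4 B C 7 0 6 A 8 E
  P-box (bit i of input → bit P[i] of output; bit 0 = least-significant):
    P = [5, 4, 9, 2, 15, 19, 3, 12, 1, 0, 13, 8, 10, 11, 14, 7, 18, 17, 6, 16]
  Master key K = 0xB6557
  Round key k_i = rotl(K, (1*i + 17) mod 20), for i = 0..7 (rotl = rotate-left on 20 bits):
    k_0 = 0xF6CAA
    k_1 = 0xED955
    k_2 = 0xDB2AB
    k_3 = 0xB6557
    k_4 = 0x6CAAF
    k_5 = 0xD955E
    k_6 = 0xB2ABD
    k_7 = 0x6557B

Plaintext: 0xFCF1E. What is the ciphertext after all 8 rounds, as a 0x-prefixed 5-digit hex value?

0xEFB76

s_0 = plaintext = 0xFCF1E
s_1 = Round(s_0, k_0) = 0x485EF
s_2 = Round(s_1, k_1) = 0xCC6C3
s_3 = Round(s_2, k_2) = 0x7D9D5
s_4 = Round(s_3, k_3) = 0x35CB3
s_5 = Round(s_4, k_4) = 0x1EC5A
s_6 = Round(s_5, k_5) = 0xB27EF
s_7 = Round(s_6, k_6) = 0xB1CA9
s_8 = Round(s_7, k_7) = 0xEFB76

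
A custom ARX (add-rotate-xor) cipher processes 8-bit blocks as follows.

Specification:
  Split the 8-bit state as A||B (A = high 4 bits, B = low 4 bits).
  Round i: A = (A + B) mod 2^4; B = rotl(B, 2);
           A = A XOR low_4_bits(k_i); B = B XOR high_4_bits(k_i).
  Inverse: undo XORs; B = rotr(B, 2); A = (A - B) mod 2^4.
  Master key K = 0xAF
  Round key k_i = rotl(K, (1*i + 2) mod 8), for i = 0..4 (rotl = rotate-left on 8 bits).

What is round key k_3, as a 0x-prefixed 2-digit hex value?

0xF5

K = 0xAF
k_0 = rotl(K, (1*0+2) mod 8) = rotl(K, 2) = 0xBE
k_1 = rotl(K, (1*1+2) mod 8) = rotl(K, 3) = 0x7D
k_2 = rotl(K, (1*2+2) mod 8) = rotl(K, 4) = 0xFA
k_3 = rotl(K, (1*3+2) mod 8) = rotl(K, 5) = 0xF5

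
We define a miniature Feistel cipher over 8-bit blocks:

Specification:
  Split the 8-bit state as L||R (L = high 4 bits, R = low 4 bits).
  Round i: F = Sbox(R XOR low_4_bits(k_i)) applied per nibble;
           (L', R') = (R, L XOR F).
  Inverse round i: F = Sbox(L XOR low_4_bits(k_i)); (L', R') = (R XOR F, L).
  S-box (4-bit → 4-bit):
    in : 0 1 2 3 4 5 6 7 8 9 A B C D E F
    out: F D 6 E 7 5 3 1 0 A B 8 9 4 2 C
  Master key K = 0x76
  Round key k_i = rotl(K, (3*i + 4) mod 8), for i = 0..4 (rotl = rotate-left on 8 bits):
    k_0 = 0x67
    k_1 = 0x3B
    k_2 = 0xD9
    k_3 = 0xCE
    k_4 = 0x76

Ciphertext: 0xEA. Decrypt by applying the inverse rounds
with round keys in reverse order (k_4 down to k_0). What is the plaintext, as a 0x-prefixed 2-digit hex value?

s_0 = ciphertext = 0xEA
s_1 = InvRound(s_0, k_4) = 0xAE
s_2 = InvRound(s_1, k_3) = 0x9A
s_3 = InvRound(s_2, k_2) = 0x59
s_4 = InvRound(s_3, k_1) = 0xB5
s_5 = InvRound(s_4, k_0) = 0xCB

0xCB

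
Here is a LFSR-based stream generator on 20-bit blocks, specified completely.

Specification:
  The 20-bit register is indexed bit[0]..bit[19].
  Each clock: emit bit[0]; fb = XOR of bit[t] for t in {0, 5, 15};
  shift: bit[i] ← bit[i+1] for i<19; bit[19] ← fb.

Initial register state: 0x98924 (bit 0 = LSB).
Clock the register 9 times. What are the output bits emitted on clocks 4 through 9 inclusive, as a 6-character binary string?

001001

reg_0 = 0x98924
clock 1: out=0, reg = 0x4C492
clock 2: out=0, reg = 0xA6249
clock 3: out=1, reg = 0xD3124
clock 4: out=0, reg = 0xE9892
clock 5: out=0, reg = 0xF4C49
clock 6: out=1, reg = 0xFA624
clock 7: out=0, reg = 0x7D312
clock 8: out=0, reg = 0xBE989
clock 9: out=1, reg = 0x5F4C4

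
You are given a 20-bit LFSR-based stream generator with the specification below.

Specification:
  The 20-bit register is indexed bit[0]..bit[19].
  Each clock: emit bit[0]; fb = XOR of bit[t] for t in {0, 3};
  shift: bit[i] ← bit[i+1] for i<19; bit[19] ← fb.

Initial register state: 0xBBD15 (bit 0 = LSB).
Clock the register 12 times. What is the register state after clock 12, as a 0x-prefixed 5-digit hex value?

0xAB7BB

reg_0 = 0xBBD15
clock 1: out=1, reg = 0xDDE8A
clock 2: out=0, reg = 0xEEF45
clock 3: out=1, reg = 0xF77A2
clock 4: out=0, reg = 0x7BBD1
clock 5: out=1, reg = 0xBDDE8
clock 6: out=0, reg = 0xDEEF4
clock 7: out=0, reg = 0x6F77A
clock 8: out=0, reg = 0xB7BBD
clock 9: out=1, reg = 0x5BDDE
clock 10: out=0, reg = 0xADEEF
clock 11: out=1, reg = 0x56F77
clock 12: out=1, reg = 0xAB7BB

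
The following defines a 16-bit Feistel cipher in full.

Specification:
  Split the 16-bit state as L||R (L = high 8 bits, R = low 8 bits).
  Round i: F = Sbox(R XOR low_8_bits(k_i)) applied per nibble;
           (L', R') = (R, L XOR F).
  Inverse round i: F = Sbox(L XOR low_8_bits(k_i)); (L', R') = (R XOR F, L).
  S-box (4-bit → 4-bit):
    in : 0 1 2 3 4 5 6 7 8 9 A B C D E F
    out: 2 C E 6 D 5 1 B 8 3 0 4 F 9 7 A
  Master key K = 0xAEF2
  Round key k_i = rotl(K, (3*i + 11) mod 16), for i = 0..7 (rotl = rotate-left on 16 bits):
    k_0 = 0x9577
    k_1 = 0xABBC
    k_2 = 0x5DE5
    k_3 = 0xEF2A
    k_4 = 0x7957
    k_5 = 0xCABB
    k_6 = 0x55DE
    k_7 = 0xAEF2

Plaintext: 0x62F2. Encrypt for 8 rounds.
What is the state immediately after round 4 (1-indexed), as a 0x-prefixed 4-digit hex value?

s_0 = plaintext = 0x62F2
s_1 = Round(s_0, k_0) = 0xF2E7
s_2 = Round(s_1, k_1) = 0xE7A6
s_3 = Round(s_2, k_2) = 0xA631
s_4 = Round(s_3, k_3) = 0x3162
s_5 = Round(s_4, k_4) = 0x6254
s_6 = Round(s_5, k_5) = 0x5418
s_7 = Round(s_6, k_6) = 0x18A5
s_8 = Round(s_7, k_7) = 0xA543

0x3162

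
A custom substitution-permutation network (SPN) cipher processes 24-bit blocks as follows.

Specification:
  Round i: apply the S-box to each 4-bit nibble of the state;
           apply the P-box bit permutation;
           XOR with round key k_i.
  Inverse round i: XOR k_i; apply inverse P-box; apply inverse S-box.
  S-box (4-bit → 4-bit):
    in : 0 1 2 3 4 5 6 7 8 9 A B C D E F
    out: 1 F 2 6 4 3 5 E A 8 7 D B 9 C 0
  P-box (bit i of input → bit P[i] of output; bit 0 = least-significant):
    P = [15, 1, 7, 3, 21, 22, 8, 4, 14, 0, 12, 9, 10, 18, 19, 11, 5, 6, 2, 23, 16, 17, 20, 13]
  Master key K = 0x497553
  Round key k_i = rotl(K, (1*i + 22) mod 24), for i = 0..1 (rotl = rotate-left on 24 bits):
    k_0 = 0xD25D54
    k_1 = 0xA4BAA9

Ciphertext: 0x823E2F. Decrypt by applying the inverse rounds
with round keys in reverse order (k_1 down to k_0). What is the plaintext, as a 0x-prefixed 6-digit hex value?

s_0 = ciphertext = 0x823E2F
s_1 = InvRound(s_0, k_1) = 0x245F0A
s_2 = InvRound(s_1, k_0) = 0x3729C8

0x3729C8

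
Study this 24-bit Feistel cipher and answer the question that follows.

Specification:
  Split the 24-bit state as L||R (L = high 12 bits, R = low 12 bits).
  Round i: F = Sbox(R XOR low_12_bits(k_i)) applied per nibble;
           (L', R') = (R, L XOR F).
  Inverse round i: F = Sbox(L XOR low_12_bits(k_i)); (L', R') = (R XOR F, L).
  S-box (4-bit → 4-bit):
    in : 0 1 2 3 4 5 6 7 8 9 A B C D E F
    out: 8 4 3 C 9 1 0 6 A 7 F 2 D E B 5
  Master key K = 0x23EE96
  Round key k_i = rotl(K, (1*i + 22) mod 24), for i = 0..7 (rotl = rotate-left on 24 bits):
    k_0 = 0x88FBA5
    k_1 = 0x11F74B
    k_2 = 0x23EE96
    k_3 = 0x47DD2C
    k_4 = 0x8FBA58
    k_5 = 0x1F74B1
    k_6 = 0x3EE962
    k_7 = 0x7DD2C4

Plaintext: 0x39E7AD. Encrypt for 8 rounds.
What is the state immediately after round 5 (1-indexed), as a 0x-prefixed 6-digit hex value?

s_0 = plaintext = 0x39E7AD
s_1 = Round(s_0, k_0) = 0x7ADE14
s_2 = Round(s_1, k_1) = 0xE140B8
s_3 = Round(s_2, k_2) = 0x0B852F
s_4 = Round(s_3, k_3) = 0x52FA34
s_5 = Round(s_4, k_4) = 0xA34D22
s_6 = Round(s_5, k_5) = 0xD22D48
s_7 = Round(s_6, k_6) = 0xD4841D
s_8 = Round(s_7, k_7) = 0x41DDAF

0xA34D22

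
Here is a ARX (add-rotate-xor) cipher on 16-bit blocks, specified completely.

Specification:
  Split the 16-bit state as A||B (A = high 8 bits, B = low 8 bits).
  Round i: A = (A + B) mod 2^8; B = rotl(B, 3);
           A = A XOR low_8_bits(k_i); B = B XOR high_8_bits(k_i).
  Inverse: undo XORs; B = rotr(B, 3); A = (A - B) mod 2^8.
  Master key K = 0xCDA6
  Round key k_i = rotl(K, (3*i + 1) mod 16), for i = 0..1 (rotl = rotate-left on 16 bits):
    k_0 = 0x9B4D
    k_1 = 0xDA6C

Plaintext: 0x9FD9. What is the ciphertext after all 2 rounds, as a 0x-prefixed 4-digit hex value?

0xE670

s_0 = plaintext = 0x9FD9
s_1 = Round(s_0, k_0) = 0x3555
s_2 = Round(s_1, k_1) = 0xE670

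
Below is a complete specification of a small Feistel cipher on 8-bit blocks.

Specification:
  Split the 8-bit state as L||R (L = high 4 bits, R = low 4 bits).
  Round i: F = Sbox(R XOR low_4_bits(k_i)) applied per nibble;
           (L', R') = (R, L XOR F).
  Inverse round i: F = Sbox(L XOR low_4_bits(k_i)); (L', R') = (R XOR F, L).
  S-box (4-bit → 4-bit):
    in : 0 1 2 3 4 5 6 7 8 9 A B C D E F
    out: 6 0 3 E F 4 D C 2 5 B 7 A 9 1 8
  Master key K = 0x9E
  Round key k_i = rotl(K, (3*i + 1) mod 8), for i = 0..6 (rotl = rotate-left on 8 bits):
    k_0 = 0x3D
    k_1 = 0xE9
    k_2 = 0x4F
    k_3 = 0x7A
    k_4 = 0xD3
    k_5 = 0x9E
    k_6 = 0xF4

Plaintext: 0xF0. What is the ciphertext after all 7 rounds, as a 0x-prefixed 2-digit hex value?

s_0 = plaintext = 0xF0
s_1 = Round(s_0, k_0) = 0x06
s_2 = Round(s_1, k_1) = 0x68
s_3 = Round(s_2, k_2) = 0x8A
s_4 = Round(s_3, k_3) = 0xAE
s_5 = Round(s_4, k_4) = 0xE3
s_6 = Round(s_5, k_5) = 0x37
s_7 = Round(s_6, k_6) = 0x7D

0x7D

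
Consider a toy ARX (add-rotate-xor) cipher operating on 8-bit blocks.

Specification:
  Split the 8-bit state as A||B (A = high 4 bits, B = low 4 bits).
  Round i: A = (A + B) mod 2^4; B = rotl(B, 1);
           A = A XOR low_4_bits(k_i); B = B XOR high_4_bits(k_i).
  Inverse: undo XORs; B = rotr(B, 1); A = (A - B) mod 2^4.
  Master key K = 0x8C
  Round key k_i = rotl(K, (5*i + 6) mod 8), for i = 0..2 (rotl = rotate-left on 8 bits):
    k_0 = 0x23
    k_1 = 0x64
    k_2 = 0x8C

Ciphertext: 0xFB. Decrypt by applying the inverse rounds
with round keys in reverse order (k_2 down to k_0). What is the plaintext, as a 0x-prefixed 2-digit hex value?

s_0 = ciphertext = 0xFB
s_1 = InvRound(s_0, k_2) = 0xA9
s_2 = InvRound(s_1, k_1) = 0xFF
s_3 = InvRound(s_2, k_0) = 0xEE

0xEE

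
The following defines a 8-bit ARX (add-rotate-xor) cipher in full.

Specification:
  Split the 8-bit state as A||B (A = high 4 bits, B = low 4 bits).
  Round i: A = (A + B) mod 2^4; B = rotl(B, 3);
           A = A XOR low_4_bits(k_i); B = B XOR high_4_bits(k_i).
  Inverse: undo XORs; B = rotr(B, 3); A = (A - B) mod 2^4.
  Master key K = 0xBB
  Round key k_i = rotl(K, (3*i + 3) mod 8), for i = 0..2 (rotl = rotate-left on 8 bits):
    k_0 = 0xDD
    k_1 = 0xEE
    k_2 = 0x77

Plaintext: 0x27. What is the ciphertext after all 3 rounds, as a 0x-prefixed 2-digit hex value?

0x69

s_0 = plaintext = 0x27
s_1 = Round(s_0, k_0) = 0x46
s_2 = Round(s_1, k_1) = 0x4D
s_3 = Round(s_2, k_2) = 0x69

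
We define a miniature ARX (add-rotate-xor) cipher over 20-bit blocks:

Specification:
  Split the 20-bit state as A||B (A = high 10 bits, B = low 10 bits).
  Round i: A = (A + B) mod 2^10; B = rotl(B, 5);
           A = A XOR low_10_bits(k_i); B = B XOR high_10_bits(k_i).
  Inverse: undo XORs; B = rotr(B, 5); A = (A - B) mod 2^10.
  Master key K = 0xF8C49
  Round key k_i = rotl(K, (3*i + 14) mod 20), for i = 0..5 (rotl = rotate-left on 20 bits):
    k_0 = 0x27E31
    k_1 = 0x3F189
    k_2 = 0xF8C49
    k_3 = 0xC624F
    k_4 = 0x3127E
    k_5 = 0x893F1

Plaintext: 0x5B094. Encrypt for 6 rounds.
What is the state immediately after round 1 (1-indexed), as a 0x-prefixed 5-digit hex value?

0x0C61B

s_0 = plaintext = 0x5B094
s_1 = Round(s_0, k_0) = 0x0C61B
s_2 = Round(s_1, k_1) = 0xF178C
s_3 = Round(s_2, k_2) = 0xC627F
s_4 = Round(s_3, k_3) = 0xF60EB
s_5 = Round(s_4, k_4) = 0xAF5A3
s_6 = Round(s_5, k_5) = 0xE4649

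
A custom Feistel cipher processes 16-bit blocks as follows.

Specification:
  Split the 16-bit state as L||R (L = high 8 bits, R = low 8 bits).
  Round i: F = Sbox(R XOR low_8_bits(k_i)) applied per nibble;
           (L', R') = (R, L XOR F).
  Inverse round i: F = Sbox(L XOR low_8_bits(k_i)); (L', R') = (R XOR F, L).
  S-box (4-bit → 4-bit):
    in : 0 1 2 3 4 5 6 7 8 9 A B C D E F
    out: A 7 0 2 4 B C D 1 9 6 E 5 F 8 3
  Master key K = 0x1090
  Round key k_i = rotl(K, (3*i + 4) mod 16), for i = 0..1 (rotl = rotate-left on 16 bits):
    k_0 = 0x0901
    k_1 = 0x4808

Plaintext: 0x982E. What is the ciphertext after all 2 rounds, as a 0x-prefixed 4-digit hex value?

0x9BBC

s_0 = plaintext = 0x982E
s_1 = Round(s_0, k_0) = 0x2E9B
s_2 = Round(s_1, k_1) = 0x9BBC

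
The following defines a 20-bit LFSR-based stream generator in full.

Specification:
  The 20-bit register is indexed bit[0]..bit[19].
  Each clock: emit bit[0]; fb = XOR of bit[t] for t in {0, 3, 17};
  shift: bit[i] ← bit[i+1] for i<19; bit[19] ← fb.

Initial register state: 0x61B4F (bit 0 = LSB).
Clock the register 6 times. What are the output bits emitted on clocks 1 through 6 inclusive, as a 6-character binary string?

111100

reg_0 = 0x61B4F
clock 1: out=1, reg = 0xB0DA7
clock 2: out=1, reg = 0x586D3
clock 3: out=1, reg = 0xAC369
clock 4: out=1, reg = 0xD61B4
clock 5: out=0, reg = 0x6B0DA
clock 6: out=0, reg = 0x3586D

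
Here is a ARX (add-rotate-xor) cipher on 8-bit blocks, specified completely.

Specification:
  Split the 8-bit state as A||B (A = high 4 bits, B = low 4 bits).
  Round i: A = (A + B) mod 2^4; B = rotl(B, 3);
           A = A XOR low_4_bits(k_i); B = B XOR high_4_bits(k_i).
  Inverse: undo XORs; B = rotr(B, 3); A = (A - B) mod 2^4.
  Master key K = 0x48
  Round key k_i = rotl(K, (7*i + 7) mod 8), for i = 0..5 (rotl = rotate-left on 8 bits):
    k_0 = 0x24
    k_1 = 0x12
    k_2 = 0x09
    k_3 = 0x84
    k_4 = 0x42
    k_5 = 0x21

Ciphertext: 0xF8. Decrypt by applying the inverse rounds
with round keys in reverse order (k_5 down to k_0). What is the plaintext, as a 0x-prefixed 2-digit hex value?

s_0 = ciphertext = 0xF8
s_1 = InvRound(s_0, k_5) = 0x95
s_2 = InvRound(s_1, k_4) = 0x92
s_3 = InvRound(s_2, k_3) = 0x85
s_4 = InvRound(s_3, k_2) = 0x7A
s_5 = InvRound(s_4, k_1) = 0xE7
s_6 = InvRound(s_5, k_0) = 0x0A

0x0A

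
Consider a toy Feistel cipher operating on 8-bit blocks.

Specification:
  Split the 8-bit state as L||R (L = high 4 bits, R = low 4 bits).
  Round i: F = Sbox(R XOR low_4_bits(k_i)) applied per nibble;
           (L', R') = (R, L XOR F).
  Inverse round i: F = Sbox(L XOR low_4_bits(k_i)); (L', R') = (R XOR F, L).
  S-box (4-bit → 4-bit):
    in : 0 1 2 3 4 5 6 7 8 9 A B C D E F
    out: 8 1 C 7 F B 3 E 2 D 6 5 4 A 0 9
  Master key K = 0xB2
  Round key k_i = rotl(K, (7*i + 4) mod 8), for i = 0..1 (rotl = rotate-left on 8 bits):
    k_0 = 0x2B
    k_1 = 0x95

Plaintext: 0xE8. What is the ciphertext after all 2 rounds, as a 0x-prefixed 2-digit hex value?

0x9C

s_0 = plaintext = 0xE8
s_1 = Round(s_0, k_0) = 0x89
s_2 = Round(s_1, k_1) = 0x9C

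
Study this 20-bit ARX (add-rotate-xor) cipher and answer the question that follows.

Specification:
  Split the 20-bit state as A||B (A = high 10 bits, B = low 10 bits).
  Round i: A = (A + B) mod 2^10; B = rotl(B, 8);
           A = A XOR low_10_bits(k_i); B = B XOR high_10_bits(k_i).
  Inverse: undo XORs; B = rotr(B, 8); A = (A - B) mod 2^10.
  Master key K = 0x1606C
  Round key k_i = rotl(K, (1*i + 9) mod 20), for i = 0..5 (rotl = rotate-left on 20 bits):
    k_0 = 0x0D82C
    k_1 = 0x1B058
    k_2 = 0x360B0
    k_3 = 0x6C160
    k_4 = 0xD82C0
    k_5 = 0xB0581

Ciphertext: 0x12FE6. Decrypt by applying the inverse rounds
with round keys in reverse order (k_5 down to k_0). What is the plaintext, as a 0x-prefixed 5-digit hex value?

s_0 = ciphertext = 0x12FE6
s_1 = InvRound(s_0, k_5) = 0x4B49D
s_2 = InvRound(s_1, k_4) = 0xFDBF7
s_3 = InvRound(s_2, k_3) = 0x5E11E
s_4 = InvRound(s_3, k_2) = 0xABF19
s_5 = InvRound(s_4, k_1) = 0x481D7
s_6 = InvRound(s_5, k_0) = 0x61F85

0x61F85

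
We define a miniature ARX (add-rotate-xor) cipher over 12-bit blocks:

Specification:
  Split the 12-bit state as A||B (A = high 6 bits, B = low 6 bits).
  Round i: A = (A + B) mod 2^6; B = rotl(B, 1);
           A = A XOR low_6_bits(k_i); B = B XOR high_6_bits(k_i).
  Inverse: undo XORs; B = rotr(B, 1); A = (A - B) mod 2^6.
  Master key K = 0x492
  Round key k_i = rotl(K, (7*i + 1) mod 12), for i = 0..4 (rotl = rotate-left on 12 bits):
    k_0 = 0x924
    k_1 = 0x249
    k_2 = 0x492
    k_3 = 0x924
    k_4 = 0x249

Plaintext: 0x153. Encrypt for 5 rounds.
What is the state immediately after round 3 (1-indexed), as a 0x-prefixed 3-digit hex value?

0x588

s_0 = plaintext = 0x153
s_1 = Round(s_0, k_0) = 0xF02
s_2 = Round(s_1, k_1) = 0xDCD
s_3 = Round(s_2, k_2) = 0x588
s_4 = Round(s_3, k_3) = 0xEB4
s_5 = Round(s_4, k_4) = 0x9E0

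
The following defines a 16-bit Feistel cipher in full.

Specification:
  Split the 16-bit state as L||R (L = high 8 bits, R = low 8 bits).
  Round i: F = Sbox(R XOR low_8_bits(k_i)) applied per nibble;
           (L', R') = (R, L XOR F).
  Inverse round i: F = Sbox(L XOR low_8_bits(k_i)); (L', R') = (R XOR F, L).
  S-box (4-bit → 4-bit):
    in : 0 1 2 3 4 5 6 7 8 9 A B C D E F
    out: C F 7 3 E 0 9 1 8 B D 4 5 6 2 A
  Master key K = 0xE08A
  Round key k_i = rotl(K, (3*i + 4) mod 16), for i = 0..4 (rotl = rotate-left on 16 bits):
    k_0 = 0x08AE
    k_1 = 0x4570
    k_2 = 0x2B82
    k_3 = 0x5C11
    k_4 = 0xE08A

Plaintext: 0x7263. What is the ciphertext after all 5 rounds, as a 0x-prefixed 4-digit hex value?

s_0 = plaintext = 0x7263
s_1 = Round(s_0, k_0) = 0x6324
s_2 = Round(s_1, k_1) = 0x246D
s_3 = Round(s_2, k_2) = 0x6D0E
s_4 = Round(s_3, k_3) = 0x0E97
s_5 = Round(s_4, k_4) = 0x97F8

0x97F8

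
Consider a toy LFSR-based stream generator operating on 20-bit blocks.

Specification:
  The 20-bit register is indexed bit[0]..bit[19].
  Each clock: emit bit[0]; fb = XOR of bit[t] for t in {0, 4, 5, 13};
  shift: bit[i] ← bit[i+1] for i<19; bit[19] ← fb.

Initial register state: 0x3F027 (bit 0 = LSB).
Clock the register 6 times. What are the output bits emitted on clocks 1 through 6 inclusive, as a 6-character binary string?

reg_0 = 0x3F027
clock 1: out=1, reg = 0x9F813
clock 2: out=1, reg = 0xCFC09
clock 3: out=1, reg = 0x67E04
clock 4: out=0, reg = 0xB3F02
clock 5: out=0, reg = 0xD9F81
clock 6: out=1, reg = 0xECFC0

111001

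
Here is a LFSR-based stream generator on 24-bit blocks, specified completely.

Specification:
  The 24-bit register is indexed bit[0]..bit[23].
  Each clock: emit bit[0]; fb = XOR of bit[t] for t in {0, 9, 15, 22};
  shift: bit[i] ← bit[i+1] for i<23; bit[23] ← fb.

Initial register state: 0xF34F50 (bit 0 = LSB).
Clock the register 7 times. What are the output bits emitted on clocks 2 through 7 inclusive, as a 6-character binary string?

000101

reg_0 = 0xF34F50
clock 1: out=0, reg = 0x79A7A8
clock 2: out=0, reg = 0xBCD3D4
clock 3: out=0, reg = 0x5E69EA
clock 4: out=0, reg = 0xAF34F5
clock 5: out=1, reg = 0xD79A7A
clock 6: out=0, reg = 0xEBCD3D
clock 7: out=1, reg = 0xF5E69E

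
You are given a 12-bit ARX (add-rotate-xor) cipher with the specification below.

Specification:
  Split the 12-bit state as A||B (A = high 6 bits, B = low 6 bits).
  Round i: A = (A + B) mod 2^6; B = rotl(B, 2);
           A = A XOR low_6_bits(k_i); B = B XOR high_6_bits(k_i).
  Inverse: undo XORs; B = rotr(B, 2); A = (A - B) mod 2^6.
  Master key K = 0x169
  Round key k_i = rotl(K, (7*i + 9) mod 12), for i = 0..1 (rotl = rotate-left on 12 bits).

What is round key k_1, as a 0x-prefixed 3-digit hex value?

K = 0x169
k_0 = rotl(K, (7*0+9) mod 12) = rotl(K, 9) = 0x22D
k_1 = rotl(K, (7*1+9) mod 12) = rotl(K, 4) = 0x691

0x691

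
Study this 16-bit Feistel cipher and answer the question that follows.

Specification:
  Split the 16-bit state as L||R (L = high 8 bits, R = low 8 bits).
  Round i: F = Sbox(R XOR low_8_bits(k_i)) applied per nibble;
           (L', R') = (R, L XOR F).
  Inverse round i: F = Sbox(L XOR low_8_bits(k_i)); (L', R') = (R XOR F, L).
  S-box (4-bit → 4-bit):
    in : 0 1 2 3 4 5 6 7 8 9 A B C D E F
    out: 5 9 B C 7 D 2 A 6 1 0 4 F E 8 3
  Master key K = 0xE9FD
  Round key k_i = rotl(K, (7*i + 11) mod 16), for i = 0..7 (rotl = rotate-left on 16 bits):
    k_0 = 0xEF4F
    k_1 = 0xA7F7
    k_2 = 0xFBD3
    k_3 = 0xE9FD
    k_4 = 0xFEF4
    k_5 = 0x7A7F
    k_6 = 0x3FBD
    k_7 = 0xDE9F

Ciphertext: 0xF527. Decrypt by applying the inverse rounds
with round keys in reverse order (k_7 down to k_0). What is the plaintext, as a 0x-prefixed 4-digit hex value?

s_0 = ciphertext = 0xF527
s_1 = InvRound(s_0, k_7) = 0x07F5
s_2 = InvRound(s_1, k_6) = 0xB507
s_3 = InvRound(s_2, k_5) = 0xF7B5
s_4 = InvRound(s_3, k_4) = 0xE9F7
s_5 = InvRound(s_4, k_3) = 0x60E9
s_6 = InvRound(s_5, k_2) = 0xA560
s_7 = InvRound(s_6, k_1) = 0xBBA5
s_8 = InvRound(s_7, k_0) = 0x92BB

0x92BB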